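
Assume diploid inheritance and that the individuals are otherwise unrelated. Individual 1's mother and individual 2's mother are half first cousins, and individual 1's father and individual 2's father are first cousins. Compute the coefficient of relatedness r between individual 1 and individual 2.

0.046875

With two independent routes of shared ancestry, r is the sum of the two contributions.
Individual 1 and individual 2 are related in two ways: half second cousins through their mothers (r = 1/64) and second cousins through their fathers (r = 1/32).
r = 1/64 + 1/32 = 0.046875.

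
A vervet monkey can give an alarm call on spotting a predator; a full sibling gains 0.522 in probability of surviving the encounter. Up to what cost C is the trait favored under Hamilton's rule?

0.261

r to a full sibling = 1/2 (full sibs share both parents — two paths of length 2: r = 2·(1/2)^2 = 1/2).
Hamilton's rule: n·r·B > C, so the trait is favored while C < n·r·B = 1·0.5·0.522 = 0.261.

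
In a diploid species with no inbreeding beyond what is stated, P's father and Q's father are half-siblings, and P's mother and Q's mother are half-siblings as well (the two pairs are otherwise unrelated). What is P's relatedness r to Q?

Relatedness sums over independent paths through distinct common ancestors.
P and Q are related in two ways: half first cousins through their fathers (r = 1/16) and half first cousins through their mothers (r = 1/16).
r = 1/16 + 1/16 = 0.125.

0.125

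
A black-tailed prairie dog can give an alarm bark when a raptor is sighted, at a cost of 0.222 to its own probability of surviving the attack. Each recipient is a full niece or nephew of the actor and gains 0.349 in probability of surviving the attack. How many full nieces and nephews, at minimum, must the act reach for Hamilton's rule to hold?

3

r to a full niece or nephew = 0.25 (full aunt/uncle↔niece/nephew: two paths of length 3 through the shared grandparent pair: r = 2·(1/2)^3 = 1/4).
Hamilton's rule: n·r·B > C  ⇒  n > C/(r·B) = 0.222/(0.25·0.349) = 2.544.
The smallest integer exceeding 2.544 is 3.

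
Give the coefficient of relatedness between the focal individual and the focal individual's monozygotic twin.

Each parent–offspring link contributes a factor of 1/2, and independent paths through distinct common ancestors add.
Monozygotic twins share every allele identical by descent: r = 1.

1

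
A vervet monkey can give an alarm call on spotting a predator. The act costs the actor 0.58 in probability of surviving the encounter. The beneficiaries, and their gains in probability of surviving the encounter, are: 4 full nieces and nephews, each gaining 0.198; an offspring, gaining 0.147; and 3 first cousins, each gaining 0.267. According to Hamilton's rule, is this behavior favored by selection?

No

Hamilton's rule: the trait is favored when the sum of r·B over every recipient exceeds the actor's cost C.
r to a full niece or nephew = 0.25 (full aunt/uncle↔niece/nephew: two paths of length 3 through the shared grandparent pair: r = 2·(1/2)^3 = 1/4).
r to an offspring = 1/2 (one parent–offspring link: r = (1/2)^1 = 1/2).
r to a first cousin = 0.125 (first cousins share one grandparent pair — two paths of length 4: r = 2·(1/2)^4 = 1/8).
Summing one r·B term per recipient: 4·0.25·0.198 + 1·0.5·0.147 + 3·0.125·0.267 = 0.371625.
0.371625 < 0.58: the indirect benefit is less than the cost.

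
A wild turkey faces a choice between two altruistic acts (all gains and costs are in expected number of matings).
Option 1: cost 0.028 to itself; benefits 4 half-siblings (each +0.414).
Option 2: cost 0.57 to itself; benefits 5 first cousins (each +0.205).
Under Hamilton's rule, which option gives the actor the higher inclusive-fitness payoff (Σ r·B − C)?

Option 1: r to a half-sibling = 0.25.
Option 1: Σ r·B − C = (4·0.25·0.414) − 0.028 = 0.386.
Option 2: r to a first cousin = 0.125.
Option 2: Σ r·B − C = (5·0.125·0.205) − 0.57 = -0.441875.
Option 1 has the higher net inclusive-fitness payoff.

Option 1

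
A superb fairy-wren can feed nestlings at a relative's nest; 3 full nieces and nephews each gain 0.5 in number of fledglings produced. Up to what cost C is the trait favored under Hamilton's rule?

0.375

r to a full niece or nephew = 1/4 (full aunt/uncle↔niece/nephew: two paths of length 3 through the shared grandparent pair: r = 2·(1/2)^3 = 1/4).
Hamilton's rule: n·r·B > C, so the trait is favored while C < n·r·B = 3·0.25·0.5 = 0.375.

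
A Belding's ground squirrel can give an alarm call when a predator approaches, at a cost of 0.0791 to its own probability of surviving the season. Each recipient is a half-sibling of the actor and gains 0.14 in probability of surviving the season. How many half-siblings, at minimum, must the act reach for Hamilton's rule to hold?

r to a half-sibling = 0.25 (half-sibs share one parent — one path of length 2: r = (1/2)^2 = 1/4).
Hamilton's rule: n·r·B > C  ⇒  n > C/(r·B) = 0.0791/(0.25·0.14) = 2.26.
The smallest integer exceeding 2.26 is 3.

3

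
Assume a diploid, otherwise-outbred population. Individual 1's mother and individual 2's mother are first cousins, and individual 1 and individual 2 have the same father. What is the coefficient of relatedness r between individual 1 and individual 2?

Independent pedigree routes through distinct common ancestors add.
Individual 1 and individual 2 are related in two ways: second cousins through their mothers (r = 1/32) and half-sibs through their shared father (r = 1/4).
r = 1/32 + 1/4 = 0.28125.

0.28125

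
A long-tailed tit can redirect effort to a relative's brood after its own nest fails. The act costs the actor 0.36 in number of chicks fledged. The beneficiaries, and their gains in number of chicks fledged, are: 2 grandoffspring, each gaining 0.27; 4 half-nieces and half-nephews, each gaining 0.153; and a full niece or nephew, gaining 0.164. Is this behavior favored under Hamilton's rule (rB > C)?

Hamilton's rule: the trait is favored when the sum of r·B over every recipient exceeds the actor's cost C.
r to a grandoffspring = 0.25 (two parent–offspring links: r = (1/2)^2 = 1/4).
r to a half-niece or half-nephew = 0.125 (half-aunt/uncle↔niece/nephew: one path of length 3: r = (1/2)^3 = 1/8).
r to a full niece or nephew = 1/4 (full aunt/uncle↔niece/nephew: two paths of length 3 through the shared grandparent pair: r = 2·(1/2)^3 = 1/4).
Summing one r·B term per recipient: 2·0.25·0.27 + 4·0.125·0.153 + 1·0.25·0.164 = 0.2525.
0.2525 < 0.36: the indirect benefit is less than the cost.

No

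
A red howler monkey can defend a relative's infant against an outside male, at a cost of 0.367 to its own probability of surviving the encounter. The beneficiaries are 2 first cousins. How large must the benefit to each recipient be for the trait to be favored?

r to a first cousin = 0.125 (first cousins share one grandparent pair — two paths of length 4: r = 2·(1/2)^4 = 1/8).
Hamilton's rule with n recipients of equal r: n·r·B > C, so B > C/(n·r) = 0.367/(2·0.125) = 1.468.

1.468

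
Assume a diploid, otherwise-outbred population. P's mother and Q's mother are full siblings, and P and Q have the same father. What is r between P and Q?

0.375

Wright's path rule: contributions from independent ancestry routes add.
P and Q are related in two ways: first cousins through their mothers (r = 1/8) and half-sibs through their shared father (r = 1/4).
r = 1/8 + 1/4 = 0.375.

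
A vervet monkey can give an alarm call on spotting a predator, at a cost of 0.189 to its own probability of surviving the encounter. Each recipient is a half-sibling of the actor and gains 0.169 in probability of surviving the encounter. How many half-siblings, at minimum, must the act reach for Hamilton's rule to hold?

r to a half-sibling = 1/4 (half-sibs share one parent — one path of length 2: r = (1/2)^2 = 1/4).
Hamilton's rule: n·r·B > C  ⇒  n > C/(r·B) = 0.189/(0.25·0.169) = 4.473.
The smallest integer exceeding 4.473 is 5.

5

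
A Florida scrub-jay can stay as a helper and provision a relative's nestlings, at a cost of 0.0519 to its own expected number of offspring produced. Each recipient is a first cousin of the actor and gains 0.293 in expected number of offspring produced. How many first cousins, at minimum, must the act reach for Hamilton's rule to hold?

r to a first cousin = 0.125 (first cousins share one grandparent pair — two paths of length 4: r = 2·(1/2)^4 = 1/8).
Hamilton's rule: n·r·B > C  ⇒  n > C/(r·B) = 0.0519/(0.125·0.293) = 1.417.
The smallest integer exceeding 1.417 is 2.

2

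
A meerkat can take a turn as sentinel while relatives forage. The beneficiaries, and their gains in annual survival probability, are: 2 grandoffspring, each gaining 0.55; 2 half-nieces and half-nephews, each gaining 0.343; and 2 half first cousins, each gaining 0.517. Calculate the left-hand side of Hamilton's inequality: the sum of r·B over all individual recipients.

r to a grandoffspring = 0.25 (two parent–offspring links: r = (1/2)^2 = 1/4).
r to a half-niece or half-nephew = 1/8 (half-aunt/uncle↔niece/nephew: one path of length 3: r = (1/2)^3 = 1/8).
r to a half first cousin = 0.0625 (half first cousins share one grandparent — one path of length 4: r = (1/2)^4 = 1/16).
Summing one r·B term per recipient: 2·0.25·0.55 + 2·0.125·0.343 + 2·0.0625·0.517 = 0.425375.

0.425375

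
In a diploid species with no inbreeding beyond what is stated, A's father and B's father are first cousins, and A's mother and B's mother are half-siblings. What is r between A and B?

0.09375

With two independent routes of shared ancestry, r is the sum of the two contributions.
A and B are related in two ways: second cousins through their fathers (r = 1/32) and half first cousins through their mothers (r = 1/16).
r = 1/32 + 1/16 = 3/32 = 0.09375.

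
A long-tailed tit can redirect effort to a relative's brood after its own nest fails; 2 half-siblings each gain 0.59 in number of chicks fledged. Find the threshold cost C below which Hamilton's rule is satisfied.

r to a half-sibling = 1/4 (half-sibs share one parent — one path of length 2: r = (1/2)^2 = 1/4).
Hamilton's rule: n·r·B > C, so the trait is favored while C < n·r·B = 2·0.25·0.59 = 0.295.

0.295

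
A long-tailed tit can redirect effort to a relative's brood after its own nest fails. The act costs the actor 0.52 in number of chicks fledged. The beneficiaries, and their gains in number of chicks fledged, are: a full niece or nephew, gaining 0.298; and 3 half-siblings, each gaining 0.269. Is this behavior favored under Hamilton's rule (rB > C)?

No

Hamilton's rule: the trait is favored when the sum of r·B over every recipient exceeds the actor's cost C.
r to a full niece or nephew = 1/4 (full aunt/uncle↔niece/nephew: two paths of length 3 through the shared grandparent pair: r = 2·(1/2)^3 = 1/4).
r to a half-sibling = 1/4 (half-sibs share one parent — one path of length 2: r = (1/2)^2 = 1/4).
Summing one r·B term per recipient: 1·0.25·0.298 + 3·0.25·0.269 = 0.27625.
0.27625 < 0.52: the indirect benefit is less than the cost.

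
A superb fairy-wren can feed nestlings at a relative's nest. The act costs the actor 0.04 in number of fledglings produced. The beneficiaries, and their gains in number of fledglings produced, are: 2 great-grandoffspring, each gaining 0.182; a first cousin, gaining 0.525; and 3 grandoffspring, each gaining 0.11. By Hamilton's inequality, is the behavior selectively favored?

Yes

Hamilton's rule: the trait is favored when the sum of r·B over every recipient exceeds the actor's cost C.
r to a great-grandoffspring = 0.125 (three parent–offspring links: r = (1/2)^3 = 1/8).
r to a first cousin = 0.125 (first cousins share one grandparent pair — two paths of length 4: r = 2·(1/2)^4 = 1/8).
r to a grandoffspring = 1/4 (two parent–offspring links: r = (1/2)^2 = 1/4).
Summing one r·B term per recipient: 2·0.125·0.182 + 1·0.125·0.525 + 3·0.25·0.11 = 0.193625.
0.193625 > 0.04: the indirect benefit exceeds the cost.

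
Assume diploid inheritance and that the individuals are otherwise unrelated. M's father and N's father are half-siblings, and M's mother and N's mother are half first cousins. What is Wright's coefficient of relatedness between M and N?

0.078125

Wright's path rule: contributions from independent ancestry routes add.
M and N are related in two ways: half first cousins through their fathers (r = 1/16) and half second cousins through their mothers (r = 1/64).
r = 1/16 + 1/64 = 5/64 = 0.078125.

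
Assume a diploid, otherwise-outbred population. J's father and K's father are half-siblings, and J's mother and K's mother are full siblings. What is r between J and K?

Relatedness sums over independent paths through distinct common ancestors.
J and K are related in two ways: half first cousins through their fathers (r = 1/16) and first cousins through their mothers (r = 1/8).
r = 1/16 + 1/8 = 0.1875.

0.1875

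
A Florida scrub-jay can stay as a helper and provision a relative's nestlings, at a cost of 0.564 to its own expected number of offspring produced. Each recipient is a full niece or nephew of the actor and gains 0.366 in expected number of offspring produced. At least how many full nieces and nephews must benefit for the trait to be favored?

r to a full niece or nephew = 1/4 (full aunt/uncle↔niece/nephew: two paths of length 3 through the shared grandparent pair: r = 2·(1/2)^3 = 1/4).
Hamilton's rule: n·r·B > C  ⇒  n > C/(r·B) = 0.564/(0.25·0.366) = 6.164.
The smallest integer exceeding 6.164 is 7.

7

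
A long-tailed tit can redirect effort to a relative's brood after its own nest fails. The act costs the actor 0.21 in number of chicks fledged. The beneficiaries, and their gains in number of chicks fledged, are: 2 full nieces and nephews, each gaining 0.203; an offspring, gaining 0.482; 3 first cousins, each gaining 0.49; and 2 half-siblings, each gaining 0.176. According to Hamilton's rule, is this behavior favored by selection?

Yes

Hamilton's rule: the trait is favored when the sum of r·B over every recipient exceeds the actor's cost C.
r to a full niece or nephew = 0.25 (full aunt/uncle↔niece/nephew: two paths of length 3 through the shared grandparent pair: r = 2·(1/2)^3 = 1/4).
r to an offspring = 1/2 (one parent–offspring link: r = (1/2)^1 = 1/2).
r to a first cousin = 0.125 (first cousins share one grandparent pair — two paths of length 4: r = 2·(1/2)^4 = 1/8).
r to a half-sibling = 0.25 (half-sibs share one parent — one path of length 2: r = (1/2)^2 = 1/4).
Summing one r·B term per recipient: 2·0.25·0.203 + 1·0.5·0.482 + 3·0.125·0.49 + 2·0.25·0.176 = 0.61425.
0.61425 > 0.21: the indirect benefit exceeds the cost.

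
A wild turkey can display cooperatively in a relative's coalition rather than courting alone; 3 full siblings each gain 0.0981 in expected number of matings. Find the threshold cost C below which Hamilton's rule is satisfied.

r to a full sibling = 0.5 (full sibs share both parents — two paths of length 2: r = 2·(1/2)^2 = 1/2).
Hamilton's rule: n·r·B > C, so the trait is favored while C < n·r·B = 3·0.5·0.0981 = 0.14715.

0.14715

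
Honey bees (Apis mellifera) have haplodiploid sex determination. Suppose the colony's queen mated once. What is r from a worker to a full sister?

Haplodiploid full sisters inherit their father's entire haploid genome identically (contributing 1/2) and on average half of their mother's contribution (1/2 · 1/2 = 1/4); r = 1/2 + 1/4 = 3/4.

0.75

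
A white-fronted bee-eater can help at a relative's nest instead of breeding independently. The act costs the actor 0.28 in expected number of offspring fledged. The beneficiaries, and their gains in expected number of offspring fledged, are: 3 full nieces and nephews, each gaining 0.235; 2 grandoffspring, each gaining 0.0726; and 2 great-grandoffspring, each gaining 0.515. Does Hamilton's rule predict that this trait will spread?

Hamilton's rule: the trait is favored when the sum of r·B over every recipient exceeds the actor's cost C.
r to a full niece or nephew = 1/4 (full aunt/uncle↔niece/nephew: two paths of length 3 through the shared grandparent pair: r = 2·(1/2)^3 = 1/4).
r to a grandoffspring = 1/4 (two parent–offspring links: r = (1/2)^2 = 1/4).
r to a great-grandoffspring = 0.125 (three parent–offspring links: r = (1/2)^3 = 1/8).
Summing one r·B term per recipient: 3·0.25·0.235 + 2·0.25·0.0726 + 2·0.125·0.515 = 0.3413.
0.3413 > 0.28: the indirect benefit exceeds the cost.

Yes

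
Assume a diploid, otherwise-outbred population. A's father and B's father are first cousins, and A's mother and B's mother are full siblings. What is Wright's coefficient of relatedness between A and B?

0.15625

Independent pedigree routes through distinct common ancestors add.
A and B are related in two ways: second cousins through their fathers (r = 1/32) and first cousins through their mothers (r = 1/8).
r = 1/32 + 1/8 = 5/32 = 0.15625.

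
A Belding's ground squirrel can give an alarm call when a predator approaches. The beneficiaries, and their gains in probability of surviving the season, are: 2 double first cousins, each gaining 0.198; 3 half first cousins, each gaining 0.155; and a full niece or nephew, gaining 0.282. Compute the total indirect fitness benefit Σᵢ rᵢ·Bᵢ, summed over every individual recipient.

0.1985625

r to a double first cousin = 0.25 (double first cousins share both grandparent pairs — four paths of length 4: r = 4·(1/2)^4 = 1/4).
r to a half first cousin = 0.0625 (half first cousins share one grandparent — one path of length 4: r = (1/2)^4 = 1/16).
r to a full niece or nephew = 0.25 (full aunt/uncle↔niece/nephew: two paths of length 3 through the shared grandparent pair: r = 2·(1/2)^3 = 1/4).
Summing one r·B term per recipient: 2·0.25·0.198 + 3·0.0625·0.155 + 1·0.25·0.282 = 0.1985625.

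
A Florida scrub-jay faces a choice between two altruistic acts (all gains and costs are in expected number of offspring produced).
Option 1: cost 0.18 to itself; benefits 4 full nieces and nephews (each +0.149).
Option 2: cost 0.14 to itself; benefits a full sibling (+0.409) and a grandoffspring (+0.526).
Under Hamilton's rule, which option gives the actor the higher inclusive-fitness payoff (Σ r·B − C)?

Option 2

Option 1: r to a full niece or nephew = 0.25.
Option 1: Σ r·B − C = (4·0.25·0.149) − 0.18 = -0.031.
Option 2: r to a full sibling = 0.5.
Option 2: r to a grandoffspring = 0.25.
Option 2: Σ r·B − C = (1·0.5·0.409 + 1·0.25·0.526) − 0.14 = 0.196.
Option 2 has the higher net inclusive-fitness payoff.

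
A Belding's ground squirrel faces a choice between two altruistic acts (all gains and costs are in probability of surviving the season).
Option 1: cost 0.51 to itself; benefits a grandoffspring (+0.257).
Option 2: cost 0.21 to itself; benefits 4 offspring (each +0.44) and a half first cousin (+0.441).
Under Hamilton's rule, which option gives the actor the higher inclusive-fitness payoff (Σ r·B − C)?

Option 1: r to a grandoffspring = 0.25.
Option 1: Σ r·B − C = (1·0.25·0.257) − 0.51 = -0.44575.
Option 2: r to an offspring = 0.5.
Option 2: r to a half first cousin = 0.0625.
Option 2: Σ r·B − C = (4·0.5·0.44 + 1·0.0625·0.441) − 0.21 = 0.6975625.
Option 2 has the higher net inclusive-fitness payoff.

Option 2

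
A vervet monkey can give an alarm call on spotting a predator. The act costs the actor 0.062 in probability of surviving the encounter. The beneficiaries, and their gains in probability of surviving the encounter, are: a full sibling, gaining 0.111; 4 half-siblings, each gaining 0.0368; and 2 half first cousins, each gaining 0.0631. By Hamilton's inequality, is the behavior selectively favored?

Hamilton's rule: the trait is favored when the sum of r·B over every recipient exceeds the actor's cost C.
r to a full sibling = 0.5 (full sibs share both parents — two paths of length 2: r = 2·(1/2)^2 = 1/2).
r to a half-sibling = 0.25 (half-sibs share one parent — one path of length 2: r = (1/2)^2 = 1/4).
r to a half first cousin = 0.0625 (half first cousins share one grandparent — one path of length 4: r = (1/2)^4 = 1/16).
Summing one r·B term per recipient: 1·0.5·0.111 + 4·0.25·0.0368 + 2·0.0625·0.0631 = 0.1001875.
0.1001875 > 0.062: the indirect benefit exceeds the cost.

Yes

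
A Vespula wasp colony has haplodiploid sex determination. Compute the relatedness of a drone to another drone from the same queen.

Haploid brothers each carry a random half of the queen's diploid genome, so on average they share half: r = 1/2.

0.5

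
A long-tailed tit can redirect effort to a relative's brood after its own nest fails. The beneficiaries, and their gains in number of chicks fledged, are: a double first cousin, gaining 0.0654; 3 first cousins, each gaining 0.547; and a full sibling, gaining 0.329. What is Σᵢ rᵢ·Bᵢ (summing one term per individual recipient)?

0.385975

r to a double first cousin = 1/4 (double first cousins share both grandparent pairs — four paths of length 4: r = 4·(1/2)^4 = 1/4).
r to a first cousin = 1/8 (first cousins share one grandparent pair — two paths of length 4: r = 2·(1/2)^4 = 1/8).
r to a full sibling = 0.5 (full sibs share both parents — two paths of length 2: r = 2·(1/2)^2 = 1/2).
Summing one r·B term per recipient: 1·0.25·0.0654 + 3·0.125·0.547 + 1·0.5·0.329 = 0.385975.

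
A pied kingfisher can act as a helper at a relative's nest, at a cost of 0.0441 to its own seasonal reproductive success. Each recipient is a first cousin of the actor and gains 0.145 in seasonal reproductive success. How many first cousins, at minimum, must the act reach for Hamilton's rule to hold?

3

r to a first cousin = 1/8 (first cousins share one grandparent pair — two paths of length 4: r = 2·(1/2)^4 = 1/8).
Hamilton's rule: n·r·B > C  ⇒  n > C/(r·B) = 0.0441/(0.125·0.145) = 2.433.
The smallest integer exceeding 2.433 is 3.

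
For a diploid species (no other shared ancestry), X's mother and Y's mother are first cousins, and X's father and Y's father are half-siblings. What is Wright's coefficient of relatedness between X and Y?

0.09375

Independent pedigree routes through distinct common ancestors add.
X and Y are related in two ways: second cousins through their mothers (r = 1/32) and half first cousins through their fathers (r = 1/16).
r = 1/32 + 1/16 = 3/32 = 0.09375.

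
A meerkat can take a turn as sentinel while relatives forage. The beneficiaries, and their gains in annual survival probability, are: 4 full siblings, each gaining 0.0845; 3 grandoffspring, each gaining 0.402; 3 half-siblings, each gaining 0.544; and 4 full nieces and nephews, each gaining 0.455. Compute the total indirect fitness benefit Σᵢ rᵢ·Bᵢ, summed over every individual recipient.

1.3335

r to a full sibling = 1/2 (full sibs share both parents — two paths of length 2: r = 2·(1/2)^2 = 1/2).
r to a grandoffspring = 0.25 (two parent–offspring links: r = (1/2)^2 = 1/4).
r to a half-sibling = 0.25 (half-sibs share one parent — one path of length 2: r = (1/2)^2 = 1/4).
r to a full niece or nephew = 0.25 (full aunt/uncle↔niece/nephew: two paths of length 3 through the shared grandparent pair: r = 2·(1/2)^3 = 1/4).
Summing one r·B term per recipient: 4·0.5·0.0845 + 3·0.25·0.402 + 3·0.25·0.544 + 4·0.25·0.455 = 1.3335.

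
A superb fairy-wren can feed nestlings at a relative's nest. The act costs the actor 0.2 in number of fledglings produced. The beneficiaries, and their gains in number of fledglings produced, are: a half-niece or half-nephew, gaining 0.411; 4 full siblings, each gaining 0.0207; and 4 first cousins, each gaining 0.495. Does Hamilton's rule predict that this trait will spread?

Hamilton's rule: the trait is favored when the sum of r·B over every recipient exceeds the actor's cost C.
r to a half-niece or half-nephew = 1/8 (half-aunt/uncle↔niece/nephew: one path of length 3: r = (1/2)^3 = 1/8).
r to a full sibling = 0.5 (full sibs share both parents — two paths of length 2: r = 2·(1/2)^2 = 1/2).
r to a first cousin = 1/8 (first cousins share one grandparent pair — two paths of length 4: r = 2·(1/2)^4 = 1/8).
Summing one r·B term per recipient: 1·0.125·0.411 + 4·0.5·0.0207 + 4·0.125·0.495 = 0.340275.
0.340275 > 0.2: the indirect benefit exceeds the cost.

Yes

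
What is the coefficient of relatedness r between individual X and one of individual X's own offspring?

0.5

Each parent–offspring link contributes a factor of 1/2, and independent paths through distinct common ancestors add.
One parent–offspring link: r = (1/2)^1 = 1/2.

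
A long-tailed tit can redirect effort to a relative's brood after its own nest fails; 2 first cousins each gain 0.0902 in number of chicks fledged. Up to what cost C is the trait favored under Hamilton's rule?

0.02255

r to a first cousin = 0.125 (first cousins share one grandparent pair — two paths of length 4: r = 2·(1/2)^4 = 1/8).
Hamilton's rule: n·r·B > C, so the trait is favored while C < n·r·B = 2·0.125·0.0902 = 0.02255.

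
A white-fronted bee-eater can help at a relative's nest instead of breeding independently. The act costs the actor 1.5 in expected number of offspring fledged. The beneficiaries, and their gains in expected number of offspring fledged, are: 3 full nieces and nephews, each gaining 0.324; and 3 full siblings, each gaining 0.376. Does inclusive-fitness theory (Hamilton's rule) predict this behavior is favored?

Hamilton's rule: the trait is favored when the sum of r·B over every recipient exceeds the actor's cost C.
r to a full niece or nephew = 1/4 (full aunt/uncle↔niece/nephew: two paths of length 3 through the shared grandparent pair: r = 2·(1/2)^3 = 1/4).
r to a full sibling = 1/2 (full sibs share both parents — two paths of length 2: r = 2·(1/2)^2 = 1/2).
Summing one r·B term per recipient: 3·0.25·0.324 + 3·0.5·0.376 = 0.807.
0.807 < 1.5: the indirect benefit is less than the cost.

No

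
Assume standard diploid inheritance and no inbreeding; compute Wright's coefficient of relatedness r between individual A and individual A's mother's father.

Each parent–offspring link contributes a factor of 1/2, and independent paths through distinct common ancestors add.
Two parent–offspring links: r = (1/2)^2 = 1/4.

0.25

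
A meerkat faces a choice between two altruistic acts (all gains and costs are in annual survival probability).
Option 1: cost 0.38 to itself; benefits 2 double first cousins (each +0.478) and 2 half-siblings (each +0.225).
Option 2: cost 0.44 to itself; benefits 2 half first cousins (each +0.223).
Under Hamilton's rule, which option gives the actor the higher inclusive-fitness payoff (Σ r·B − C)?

Option 1

Option 1: r to a double first cousin = 0.25.
Option 1: r to a half-sibling = 0.25.
Option 1: Σ r·B − C = (2·0.25·0.478 + 2·0.25·0.225) − 0.38 = -0.0285.
Option 2: r to a half first cousin = 0.0625.
Option 2: Σ r·B − C = (2·0.0625·0.223) − 0.44 = -0.412125.
Option 1 has the higher net inclusive-fitness payoff.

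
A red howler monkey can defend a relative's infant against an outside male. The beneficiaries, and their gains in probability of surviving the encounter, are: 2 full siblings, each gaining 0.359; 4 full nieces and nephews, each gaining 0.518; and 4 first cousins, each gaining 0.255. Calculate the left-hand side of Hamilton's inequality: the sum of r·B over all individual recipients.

1.0045

r to a full sibling = 0.5 (full sibs share both parents — two paths of length 2: r = 2·(1/2)^2 = 1/2).
r to a full niece or nephew = 1/4 (full aunt/uncle↔niece/nephew: two paths of length 3 through the shared grandparent pair: r = 2·(1/2)^3 = 1/4).
r to a first cousin = 1/8 (first cousins share one grandparent pair — two paths of length 4: r = 2·(1/2)^4 = 1/8).
Summing one r·B term per recipient: 2·0.5·0.359 + 4·0.25·0.518 + 4·0.125·0.255 = 1.0045.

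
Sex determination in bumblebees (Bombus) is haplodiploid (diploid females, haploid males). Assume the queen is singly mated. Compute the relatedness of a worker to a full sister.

0.75

Haplodiploid full sisters inherit their father's entire haploid genome identically (contributing 1/2) and on average half of their mother's contribution (1/2 · 1/2 = 1/4); r = 1/2 + 1/4 = 3/4.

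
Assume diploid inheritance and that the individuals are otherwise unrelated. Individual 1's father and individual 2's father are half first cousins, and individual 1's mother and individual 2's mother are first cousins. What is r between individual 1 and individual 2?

Independent pedigree routes through distinct common ancestors add.
Individual 1 and individual 2 are related in two ways: half second cousins through their fathers (r = 1/64) and second cousins through their mothers (r = 1/32).
r = 1/64 + 1/32 = 0.046875.

0.046875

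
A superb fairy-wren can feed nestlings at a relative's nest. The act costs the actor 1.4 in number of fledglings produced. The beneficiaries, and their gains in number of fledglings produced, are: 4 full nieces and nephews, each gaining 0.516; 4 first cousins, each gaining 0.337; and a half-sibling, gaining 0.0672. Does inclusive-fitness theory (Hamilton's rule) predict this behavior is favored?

Hamilton's rule: the trait is favored when the sum of r·B over every recipient exceeds the actor's cost C.
r to a full niece or nephew = 0.25 (full aunt/uncle↔niece/nephew: two paths of length 3 through the shared grandparent pair: r = 2·(1/2)^3 = 1/4).
r to a first cousin = 1/8 (first cousins share one grandparent pair — two paths of length 4: r = 2·(1/2)^4 = 1/8).
r to a half-sibling = 1/4 (half-sibs share one parent — one path of length 2: r = (1/2)^2 = 1/4).
Summing one r·B term per recipient: 4·0.25·0.516 + 4·0.125·0.337 + 1·0.25·0.0672 = 0.7013.
0.7013 < 1.4: the indirect benefit is less than the cost.

No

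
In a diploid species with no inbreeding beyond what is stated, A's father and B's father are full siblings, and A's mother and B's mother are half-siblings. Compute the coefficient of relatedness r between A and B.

With two independent routes of shared ancestry, r is the sum of the two contributions.
A and B are related in two ways: first cousins through their fathers (r = 1/8) and half first cousins through their mothers (r = 1/16).
r = 1/8 + 1/16 = 0.1875.

0.1875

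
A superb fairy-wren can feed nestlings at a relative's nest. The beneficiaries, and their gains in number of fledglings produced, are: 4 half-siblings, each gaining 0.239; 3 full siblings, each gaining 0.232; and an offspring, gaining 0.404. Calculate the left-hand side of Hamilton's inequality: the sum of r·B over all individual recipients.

0.789

r to a half-sibling = 0.25 (half-sibs share one parent — one path of length 2: r = (1/2)^2 = 1/4).
r to a full sibling = 1/2 (full sibs share both parents — two paths of length 2: r = 2·(1/2)^2 = 1/2).
r to an offspring = 0.5 (one parent–offspring link: r = (1/2)^1 = 1/2).
Summing one r·B term per recipient: 4·0.25·0.239 + 3·0.5·0.232 + 1·0.5·0.404 = 0.789.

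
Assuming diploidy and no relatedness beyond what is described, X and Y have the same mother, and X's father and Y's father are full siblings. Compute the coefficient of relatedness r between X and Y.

Independent pedigree routes through distinct common ancestors add.
X and Y are related in two ways: half-sibs through their shared mother (r = 1/4) and first cousins through their fathers (r = 1/8).
r = 1/4 + 1/8 = 0.375.

0.375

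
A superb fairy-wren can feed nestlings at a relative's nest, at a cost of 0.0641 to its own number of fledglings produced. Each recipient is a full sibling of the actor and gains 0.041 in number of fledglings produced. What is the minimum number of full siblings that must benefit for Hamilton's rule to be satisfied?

r to a full sibling = 0.5 (full sibs share both parents — two paths of length 2: r = 2·(1/2)^2 = 1/2).
Hamilton's rule: n·r·B > C  ⇒  n > C/(r·B) = 0.0641/(0.5·0.041) = 3.127.
The smallest integer exceeding 3.127 is 4.

4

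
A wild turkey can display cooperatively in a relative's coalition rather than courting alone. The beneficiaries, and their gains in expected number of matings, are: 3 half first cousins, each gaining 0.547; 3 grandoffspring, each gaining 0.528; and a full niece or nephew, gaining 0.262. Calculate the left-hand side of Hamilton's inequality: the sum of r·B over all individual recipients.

r to a half first cousin = 1/16 (half first cousins share one grandparent — one path of length 4: r = (1/2)^4 = 1/16).
r to a grandoffspring = 0.25 (two parent–offspring links: r = (1/2)^2 = 1/4).
r to a full niece or nephew = 0.25 (full aunt/uncle↔niece/nephew: two paths of length 3 through the shared grandparent pair: r = 2·(1/2)^3 = 1/4).
Summing one r·B term per recipient: 3·0.0625·0.547 + 3·0.25·0.528 + 1·0.25·0.262 = 0.5640625.

0.5640625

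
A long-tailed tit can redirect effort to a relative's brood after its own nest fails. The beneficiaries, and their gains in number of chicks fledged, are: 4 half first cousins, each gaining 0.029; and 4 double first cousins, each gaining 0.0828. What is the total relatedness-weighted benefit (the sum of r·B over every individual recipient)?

r to a half first cousin = 1/16 (half first cousins share one grandparent — one path of length 4: r = (1/2)^4 = 1/16).
r to a double first cousin = 0.25 (double first cousins share both grandparent pairs — four paths of length 4: r = 4·(1/2)^4 = 1/4).
Summing one r·B term per recipient: 4·0.0625·0.029 + 4·0.25·0.0828 = 0.09005.

0.09005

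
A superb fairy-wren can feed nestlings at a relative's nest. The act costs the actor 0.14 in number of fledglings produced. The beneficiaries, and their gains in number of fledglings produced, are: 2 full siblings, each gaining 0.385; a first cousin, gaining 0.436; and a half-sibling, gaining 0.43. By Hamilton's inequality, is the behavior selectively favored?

Hamilton's rule: the trait is favored when the sum of r·B over every recipient exceeds the actor's cost C.
r to a full sibling = 0.5 (full sibs share both parents — two paths of length 2: r = 2·(1/2)^2 = 1/2).
r to a first cousin = 0.125 (first cousins share one grandparent pair — two paths of length 4: r = 2·(1/2)^4 = 1/8).
r to a half-sibling = 1/4 (half-sibs share one parent — one path of length 2: r = (1/2)^2 = 1/4).
Summing one r·B term per recipient: 2·0.5·0.385 + 1·0.125·0.436 + 1·0.25·0.43 = 0.547.
0.547 > 0.14: the indirect benefit exceeds the cost.

Yes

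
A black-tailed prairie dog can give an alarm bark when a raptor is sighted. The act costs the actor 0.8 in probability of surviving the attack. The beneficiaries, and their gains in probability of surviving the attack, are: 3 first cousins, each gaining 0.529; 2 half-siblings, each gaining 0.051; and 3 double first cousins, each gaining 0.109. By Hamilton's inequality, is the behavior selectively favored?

Hamilton's rule: the trait is favored when the sum of r·B over every recipient exceeds the actor's cost C.
r to a first cousin = 1/8 (first cousins share one grandparent pair — two paths of length 4: r = 2·(1/2)^4 = 1/8).
r to a half-sibling = 1/4 (half-sibs share one parent — one path of length 2: r = (1/2)^2 = 1/4).
r to a double first cousin = 0.25 (double first cousins share both grandparent pairs — four paths of length 4: r = 4·(1/2)^4 = 1/4).
Summing one r·B term per recipient: 3·0.125·0.529 + 2·0.25·0.051 + 3·0.25·0.109 = 0.305625.
0.305625 < 0.8: the indirect benefit is less than the cost.

No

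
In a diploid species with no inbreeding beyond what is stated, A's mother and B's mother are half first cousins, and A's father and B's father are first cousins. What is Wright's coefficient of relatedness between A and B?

0.046875

Wright's path rule: contributions from independent ancestry routes add.
A and B are related in two ways: half second cousins through their mothers (r = 1/64) and second cousins through their fathers (r = 1/32).
r = 1/64 + 1/32 = 0.046875.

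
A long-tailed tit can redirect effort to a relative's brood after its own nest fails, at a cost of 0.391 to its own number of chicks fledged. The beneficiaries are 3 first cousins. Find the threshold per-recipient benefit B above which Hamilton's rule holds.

r to a first cousin = 1/8 (first cousins share one grandparent pair — two paths of length 4: r = 2·(1/2)^4 = 1/8).
Hamilton's rule with n recipients of equal r: n·r·B > C, so B > C/(n·r) = 0.391/(3·0.125) = 1.0427.

1.0427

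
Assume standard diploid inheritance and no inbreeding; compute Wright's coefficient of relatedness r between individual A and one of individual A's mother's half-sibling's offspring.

Each parent–offspring link contributes a factor of 1/2, and independent paths through distinct common ancestors add.
Half first cousins share one grandparent — one path of length 4: r = (1/2)^4 = 1/16.

0.0625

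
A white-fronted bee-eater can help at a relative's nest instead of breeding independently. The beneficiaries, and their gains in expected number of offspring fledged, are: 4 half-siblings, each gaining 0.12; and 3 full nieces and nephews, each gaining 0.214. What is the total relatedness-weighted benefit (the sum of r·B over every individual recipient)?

0.2805

r to a half-sibling = 0.25 (half-sibs share one parent — one path of length 2: r = (1/2)^2 = 1/4).
r to a full niece or nephew = 1/4 (full aunt/uncle↔niece/nephew: two paths of length 3 through the shared grandparent pair: r = 2·(1/2)^3 = 1/4).
Summing one r·B term per recipient: 4·0.25·0.12 + 3·0.25·0.214 = 0.2805.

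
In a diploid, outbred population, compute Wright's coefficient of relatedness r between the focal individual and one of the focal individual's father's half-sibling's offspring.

0.0625

Each parent–offspring link contributes a factor of 1/2, and independent paths through distinct common ancestors add.
Half first cousins share one grandparent — one path of length 4: r = (1/2)^4 = 1/16.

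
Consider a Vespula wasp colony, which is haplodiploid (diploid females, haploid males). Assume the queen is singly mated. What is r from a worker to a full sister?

0.75

Haplodiploid full sisters inherit their father's entire haploid genome identically (contributing 1/2) and on average half of their mother's contribution (1/2 · 1/2 = 1/4); r = 1/2 + 1/4 = 3/4.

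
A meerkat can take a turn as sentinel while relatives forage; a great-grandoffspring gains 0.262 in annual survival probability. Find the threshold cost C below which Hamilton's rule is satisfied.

r to a great-grandoffspring = 1/8 (three parent–offspring links: r = (1/2)^3 = 1/8).
Hamilton's rule: n·r·B > C, so the trait is favored while C < n·r·B = 1·0.125·0.262 = 0.03275.

0.03275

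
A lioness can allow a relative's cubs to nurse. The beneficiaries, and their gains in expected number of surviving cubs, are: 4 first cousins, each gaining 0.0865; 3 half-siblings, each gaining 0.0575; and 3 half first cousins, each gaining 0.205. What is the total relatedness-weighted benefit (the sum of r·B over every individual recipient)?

0.1248125

r to a first cousin = 1/8 (first cousins share one grandparent pair — two paths of length 4: r = 2·(1/2)^4 = 1/8).
r to a half-sibling = 1/4 (half-sibs share one parent — one path of length 2: r = (1/2)^2 = 1/4).
r to a half first cousin = 1/16 (half first cousins share one grandparent — one path of length 4: r = (1/2)^4 = 1/16).
Summing one r·B term per recipient: 4·0.125·0.0865 + 3·0.25·0.0575 + 3·0.0625·0.205 = 0.1248125.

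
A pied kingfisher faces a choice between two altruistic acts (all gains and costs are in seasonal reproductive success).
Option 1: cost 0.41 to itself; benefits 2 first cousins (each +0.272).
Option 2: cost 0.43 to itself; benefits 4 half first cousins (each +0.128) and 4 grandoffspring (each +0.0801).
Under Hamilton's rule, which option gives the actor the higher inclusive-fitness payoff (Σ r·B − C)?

Option 1: r to a first cousin = 0.125.
Option 1: Σ r·B − C = (2·0.125·0.272) − 0.41 = -0.342.
Option 2: r to a half first cousin = 0.0625.
Option 2: r to a grandoffspring = 0.25.
Option 2: Σ r·B − C = (4·0.0625·0.128 + 4·0.25·0.0801) − 0.43 = -0.3179.
Option 2 has the higher net inclusive-fitness payoff.

Option 2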